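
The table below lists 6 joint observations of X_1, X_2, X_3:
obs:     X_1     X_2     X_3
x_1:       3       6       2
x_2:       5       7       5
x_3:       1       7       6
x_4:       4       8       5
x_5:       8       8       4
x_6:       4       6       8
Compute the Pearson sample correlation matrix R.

Step 1 — column means:
  mean(X_1) = (3 + 5 + 1 + 4 + 8 + 4) / 6 = 25/6 = 4.1667
  mean(X_2) = (6 + 7 + 7 + 8 + 8 + 6) / 6 = 42/6 = 7
  mean(X_3) = (2 + 5 + 6 + 5 + 4 + 8) / 6 = 30/6 = 5

Step 2 — sample variances and covariances s[i,j] = (1/(n-1)) · Σ_k (x_{k,i} - mean_i) · (x_{k,j} - mean_j), with n-1 = 5:
  s[X_1,X_1] = ((-1.1667)·(-1.1667) + (0.8333)·(0.8333) + (-3.1667)·(-3.1667) + (-0.1667)·(-0.1667) + (3.8333)·(3.8333) + (-0.1667)·(-0.1667)) / 5 = 26.8333/5 = 5.3667
  s[X_1,X_2] = ((-1.1667)·(-1) + (0.8333)·(0) + (-3.1667)·(0) + (-0.1667)·(1) + (3.8333)·(1) + (-0.1667)·(-1)) / 5 = 5/5 = 1
  s[X_1,X_3] = ((-1.1667)·(-3) + (0.8333)·(0) + (-3.1667)·(1) + (-0.1667)·(0) + (3.8333)·(-1) + (-0.1667)·(3)) / 5 = -4/5 = -0.8
  s[X_2,X_2] = ((-1)·(-1) + (0)·(0) + (0)·(0) + (1)·(1) + (1)·(1) + (-1)·(-1)) / 5 = 4/5 = 0.8
  s[X_2,X_3] = ((-1)·(-3) + (0)·(0) + (0)·(1) + (1)·(0) + (1)·(-1) + (-1)·(3)) / 5 = -1/5 = -0.2
  s[X_3,X_3] = ((-3)·(-3) + (0)·(0) + (1)·(1) + (0)·(0) + (-1)·(-1) + (3)·(3)) / 5 = 20/5 = 4
  Sample standard deviations s_i = √(s[i,i]):
  s(X_1) = √(5.3667) = 2.3166
  s(X_2) = √(0.8) = 0.8944
  s(X_3) = √(4) = 2

Step 3 — r_{ij} = s_{ij} / (s_i · s_j):
  r[X_1,X_1] = 1 (diagonal).
  r[X_1,X_2] = 1 / (2.3166 · 0.8944) = 1 / 2.072 = 0.4826
  r[X_1,X_3] = -0.8 / (2.3166 · 2) = -0.8 / 4.6332 = -0.1727
  r[X_2,X_2] = 1 (diagonal).
  r[X_2,X_3] = -0.2 / (0.8944 · 2) = -0.2 / 1.7889 = -0.1118
  r[X_3,X_3] = 1 (diagonal).

R is symmetric with unit diagonal. Assembling:

R = [[1, 0.4826, -0.1727],
 [0.4826, 1, -0.1118],
 [-0.1727, -0.1118, 1]]


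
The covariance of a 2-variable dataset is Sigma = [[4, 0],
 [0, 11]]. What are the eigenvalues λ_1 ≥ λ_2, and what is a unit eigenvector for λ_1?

Step 1 — characteristic polynomial of 2×2 Sigma:
  det(Sigma - λI) = λ² - trace · λ + det = 0.
  trace = 4 + 11 = 15, det = 4·11 - (0)² = 44.
Step 2 — discriminant:
  Δ = trace² - 4·det = 225 - 176 = 49.
Step 3 — eigenvalues:
  λ = (trace ± √Δ)/2 = (15 ± 7)/2,
  λ_1 = 11,  λ_2 = 4.

Step 4 — unit eigenvector for λ_1: Sigma is diagonal, so its eigenvectors are the coordinate axes. λ_1 = 11 is the diagonal entry on the second coordinate axis, hence
  v_1 = (0, 1) (||v_1|| = 1).

λ_1 = 11,  λ_2 = 4;  v_1 ≈ (0, 1)


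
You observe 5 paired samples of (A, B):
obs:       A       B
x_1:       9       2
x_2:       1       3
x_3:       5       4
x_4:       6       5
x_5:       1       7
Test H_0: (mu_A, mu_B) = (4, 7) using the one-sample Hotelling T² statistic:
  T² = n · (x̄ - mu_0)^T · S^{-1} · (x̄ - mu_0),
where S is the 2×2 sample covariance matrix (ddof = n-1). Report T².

Step 1 — sample mean vector:
  mean(A) = (9 + 1 + 5 + 6 + 1) / 5 = 22/5 = 4.4
  mean(B) = (2 + 3 + 4 + 5 + 7) / 5 = 21/5 = 4.2
  x̄ = (4.4, 4.2),  deviation x̄ - mu_0 = (4.4, 4.2) - (4, 7) = (0.4, -2.8).

Step 2 — sample covariance matrix, S[i,j] = (1/(n-1)) · Σ_k (x_{k,i} - mean_i) · (x_{k,j} - mean_j), divisor n-1 = 4:
  S[A,A] = ((4.6)·(4.6) + (-3.4)·(-3.4) + (0.6)·(0.6) + (1.6)·(1.6) + (-3.4)·(-3.4)) / 4 = 47.2/4 = 11.8
  S[A,B] = ((4.6)·(-2.2) + (-3.4)·(-1.2) + (0.6)·(-0.2) + (1.6)·(0.8) + (-3.4)·(2.8)) / 4 = -14.4/4 = -3.6
  S[B,B] = ((-2.2)·(-2.2) + (-1.2)·(-1.2) + (-0.2)·(-0.2) + (0.8)·(0.8) + (2.8)·(2.8)) / 4 = 14.8/4 = 3.7
  S = [[11.8, -3.6],
 [-3.6, 3.7]].

Step 3 — invert S. det(S) = 11.8·3.7 - (-3.6)² = 30.7.
  S^{-1} = (1/det) · [[d, -b], [-b, a]] = [[0.1205, 0.1173],
 [0.1173, 0.3844]].

Step 4 — quadratic form (x̄ - mu_0)^T · S^{-1} · (x̄ - mu_0):
  S^{-1} · (x̄ - mu_0) = (-0.2801, -1.0293),
  (x̄ - mu_0)^T · [...] = (0.4)·(-0.2801) + (-2.8)·(-1.0293) = 2.77.

Step 5 — scale by n: T² = 5 · 2.77 = 13.8502.

T² ≈ 13.8502


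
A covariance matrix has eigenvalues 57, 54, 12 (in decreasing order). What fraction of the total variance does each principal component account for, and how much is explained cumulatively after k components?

Step 1 — total variance = trace(Sigma) = Σ λ_i = 57 + 54 + 12 = 123.

Step 2 — fraction explained by component i = λ_i / Σ λ:
  PC1: 57/123 = 0.4634
  PC2: 54/123 = 0.439
  PC3: 12/123 = 0.0976

Step 3 — cumulative fraction after k components = (λ_1 + ... + λ_k) / Σ λ:
  k = 1: 57/123 = 0.4634
  k = 2: (57 + 54)/123 = 111/123 = 0.9024
  k = 3: (57 + 54 + 12)/123 = 123/123 = 1

Summary (fraction, with percent):

explained: PC1 0.4634 (46.34%), PC2 0.439 (43.9%), PC3 0.0976 (9.76%);  cumulative: 0.4634, 0.9024, 1


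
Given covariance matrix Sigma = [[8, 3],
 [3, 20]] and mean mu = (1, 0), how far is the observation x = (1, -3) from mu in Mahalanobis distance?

Step 1 — centre the observation: (x - mu) = (0, -3).

Step 2 — invert Sigma. det(Sigma) = 8·20 - (3)² = 151.
  Sigma^{-1} = (1/det) · [[d, -b], [-b, a]] = [[0.1325, -0.0199],
 [-0.0199, 0.053]].

Step 3 — form the quadratic (x - mu)^T · Sigma^{-1} · (x - mu):
  Sigma^{-1} · (x - mu) = (0.0596, -0.1589).
  (x - mu)^T · [Sigma^{-1} · (x - mu)] = (0)·(0.0596) + (-3)·(-0.1589) = 0.4768.

Step 4 — take square root: d = √(0.4768) ≈ 0.6905.

d(x, mu) = √(0.4768) ≈ 0.6905


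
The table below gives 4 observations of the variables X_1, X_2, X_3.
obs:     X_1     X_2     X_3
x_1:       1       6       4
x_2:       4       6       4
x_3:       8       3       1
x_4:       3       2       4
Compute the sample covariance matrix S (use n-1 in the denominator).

Step 1 — column means:
  mean(X_1) = (1 + 4 + 8 + 3) / 4 = 16/4 = 4
  mean(X_2) = (6 + 6 + 3 + 2) / 4 = 17/4 = 4.25
  mean(X_3) = (4 + 4 + 1 + 4) / 4 = 13/4 = 3.25

Step 2 — sample covariance S[i,j] = (1/(n-1)) · Σ_k (x_{k,i} - mean_i) · (x_{k,j} - mean_j), with n-1 = 3.
  S[X_1,X_1] = ((-3)·(-3) + (0)·(0) + (4)·(4) + (-1)·(-1)) / 3 = 26/3 = 8.6667
  S[X_1,X_2] = ((-3)·(1.75) + (0)·(1.75) + (4)·(-1.25) + (-1)·(-2.25)) / 3 = -8/3 = -2.6667
  S[X_1,X_3] = ((-3)·(0.75) + (0)·(0.75) + (4)·(-2.25) + (-1)·(0.75)) / 3 = -12/3 = -4
  S[X_2,X_2] = ((1.75)·(1.75) + (1.75)·(1.75) + (-1.25)·(-1.25) + (-2.25)·(-2.25)) / 3 = 12.75/3 = 4.25
  S[X_2,X_3] = ((1.75)·(0.75) + (1.75)·(0.75) + (-1.25)·(-2.25) + (-2.25)·(0.75)) / 3 = 3.75/3 = 1.25
  S[X_3,X_3] = ((0.75)·(0.75) + (0.75)·(0.75) + (-2.25)·(-2.25) + (0.75)·(0.75)) / 3 = 6.75/3 = 2.25

S is symmetric (S[j,i] = S[i,j]). Assembling:

S = [[8.6667, -2.6667, -4],
 [-2.6667, 4.25, 1.25],
 [-4, 1.25, 2.25]]


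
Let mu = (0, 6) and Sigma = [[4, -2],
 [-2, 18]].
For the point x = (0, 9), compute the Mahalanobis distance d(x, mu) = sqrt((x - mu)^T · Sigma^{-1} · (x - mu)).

Step 1 — centre the observation: (x - mu) = (0, 3).

Step 2 — invert Sigma. det(Sigma) = 4·18 - (-2)² = 68.
  Sigma^{-1} = (1/det) · [[d, -b], [-b, a]] = [[0.2647, 0.0294],
 [0.0294, 0.0588]].

Step 3 — form the quadratic (x - mu)^T · Sigma^{-1} · (x - mu):
  Sigma^{-1} · (x - mu) = (0.0882, 0.1765).
  (x - mu)^T · [Sigma^{-1} · (x - mu)] = (0)·(0.0882) + (3)·(0.1765) = 0.5294.

Step 4 — take square root: d = √(0.5294) ≈ 0.7276.

d(x, mu) = √(0.5294) ≈ 0.7276


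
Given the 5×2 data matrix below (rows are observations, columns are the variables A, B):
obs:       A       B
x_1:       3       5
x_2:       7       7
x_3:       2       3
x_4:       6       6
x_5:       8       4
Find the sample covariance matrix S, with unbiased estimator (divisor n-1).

Step 1 — column means:
  mean(A) = (3 + 7 + 2 + 6 + 8) / 5 = 26/5 = 5.2
  mean(B) = (5 + 7 + 3 + 6 + 4) / 5 = 25/5 = 5

Step 2 — sample covariance S[i,j] = (1/(n-1)) · Σ_k (x_{k,i} - mean_i) · (x_{k,j} - mean_j), with n-1 = 4.
  S[A,A] = ((-2.2)·(-2.2) + (1.8)·(1.8) + (-3.2)·(-3.2) + (0.8)·(0.8) + (2.8)·(2.8)) / 4 = 26.8/4 = 6.7
  S[A,B] = ((-2.2)·(0) + (1.8)·(2) + (-3.2)·(-2) + (0.8)·(1) + (2.8)·(-1)) / 4 = 8/4 = 2
  S[B,B] = ((0)·(0) + (2)·(2) + (-2)·(-2) + (1)·(1) + (-1)·(-1)) / 4 = 10/4 = 2.5

S is symmetric (S[j,i] = S[i,j]). Assembling:

S = [[6.7, 2],
 [2, 2.5]]


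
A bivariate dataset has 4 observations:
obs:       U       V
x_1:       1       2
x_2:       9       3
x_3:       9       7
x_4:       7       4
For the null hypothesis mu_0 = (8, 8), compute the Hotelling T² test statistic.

Step 1 — sample mean vector:
  mean(U) = (1 + 9 + 9 + 7) / 4 = 26/4 = 6.5
  mean(V) = (2 + 3 + 7 + 4) / 4 = 16/4 = 4
  x̄ = (6.5, 4),  deviation x̄ - mu_0 = (6.5, 4) - (8, 8) = (-1.5, -4).

Step 2 — sample covariance matrix, S[i,j] = (1/(n-1)) · Σ_k (x_{k,i} - mean_i) · (x_{k,j} - mean_j), divisor n-1 = 3:
  S[U,U] = ((-5.5)·(-5.5) + (2.5)·(2.5) + (2.5)·(2.5) + (0.5)·(0.5)) / 3 = 43/3 = 14.3333
  S[U,V] = ((-5.5)·(-2) + (2.5)·(-1) + (2.5)·(3) + (0.5)·(0)) / 3 = 16/3 = 5.3333
  S[V,V] = ((-2)·(-2) + (-1)·(-1) + (3)·(3) + (0)·(0)) / 3 = 14/3 = 4.6667
  S = [[14.3333, 5.3333],
 [5.3333, 4.6667]].

Step 3 — invert S. det(S) = 14.3333·4.6667 - (5.3333)² = 38.4444.
  S^{-1} = (1/det) · [[d, -b], [-b, a]] = [[0.1214, -0.1387],
 [-0.1387, 0.3728]].

Step 4 — quadratic form (x̄ - mu_0)^T · S^{-1} · (x̄ - mu_0):
  S^{-1} · (x̄ - mu_0) = (0.3728, -1.2832),
  (x̄ - mu_0)^T · [...] = (-1.5)·(0.3728) + (-4)·(-1.2832) = 4.5737.

Step 5 — scale by n: T² = 4 · 4.5737 = 18.2948.

T² ≈ 18.2948


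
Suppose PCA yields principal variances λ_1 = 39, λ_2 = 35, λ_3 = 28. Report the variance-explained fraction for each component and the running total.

Step 1 — total variance = trace(Sigma) = Σ λ_i = 39 + 35 + 28 = 102.

Step 2 — fraction explained by component i = λ_i / Σ λ:
  PC1: 39/102 = 0.3824
  PC2: 35/102 = 0.3431
  PC3: 28/102 = 0.2745

Step 3 — cumulative fraction after k components = (λ_1 + ... + λ_k) / Σ λ:
  k = 1: 39/102 = 0.3824
  k = 2: (39 + 35)/102 = 74/102 = 0.7255
  k = 3: (39 + 35 + 28)/102 = 102/102 = 1

Summary (fraction, with percent):

explained: PC1 0.3824 (38.24%), PC2 0.3431 (34.31%), PC3 0.2745 (27.45%);  cumulative: 0.3824, 0.7255, 1


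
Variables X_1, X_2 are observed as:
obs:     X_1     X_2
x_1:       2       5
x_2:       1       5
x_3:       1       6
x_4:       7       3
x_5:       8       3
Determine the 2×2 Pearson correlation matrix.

Step 1 — column means:
  mean(X_1) = (2 + 1 + 1 + 7 + 8) / 5 = 19/5 = 3.8
  mean(X_2) = (5 + 5 + 6 + 3 + 3) / 5 = 22/5 = 4.4

Step 2 — sample variances and covariances s[i,j] = (1/(n-1)) · Σ_k (x_{k,i} - mean_i) · (x_{k,j} - mean_j), with n-1 = 4:
  s[X_1,X_1] = ((-1.8)·(-1.8) + (-2.8)·(-2.8) + (-2.8)·(-2.8) + (3.2)·(3.2) + (4.2)·(4.2)) / 4 = 46.8/4 = 11.7
  s[X_1,X_2] = ((-1.8)·(0.6) + (-2.8)·(0.6) + (-2.8)·(1.6) + (3.2)·(-1.4) + (4.2)·(-1.4)) / 4 = -17.6/4 = -4.4
  s[X_2,X_2] = ((0.6)·(0.6) + (0.6)·(0.6) + (1.6)·(1.6) + (-1.4)·(-1.4) + (-1.4)·(-1.4)) / 4 = 7.2/4 = 1.8
  Sample standard deviations s_i = √(s[i,i]):
  s(X_1) = √(11.7) = 3.4205
  s(X_2) = √(1.8) = 1.3416

Step 3 — r_{ij} = s_{ij} / (s_i · s_j):
  r[X_1,X_1] = 1 (diagonal).
  r[X_1,X_2] = -4.4 / (3.4205 · 1.3416) = -4.4 / 4.5891 = -0.9588
  r[X_2,X_2] = 1 (diagonal).

R is symmetric with unit diagonal. Assembling:

R = [[1, -0.9588],
 [-0.9588, 1]]


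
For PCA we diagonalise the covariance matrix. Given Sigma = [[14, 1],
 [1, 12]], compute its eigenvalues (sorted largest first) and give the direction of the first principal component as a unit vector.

Step 1 — characteristic polynomial of 2×2 Sigma:
  det(Sigma - λI) = λ² - trace · λ + det = 0.
  trace = 14 + 12 = 26, det = 14·12 - (1)² = 167.
Step 2 — discriminant:
  Δ = trace² - 4·det = 676 - 668 = 8.
Step 3 — eigenvalues:
  λ = (trace ± √Δ)/2 = (26 ± 2.8284)/2,
  λ_1 = 14.4142,  λ_2 = 11.5858.

Step 4 — unit eigenvector for λ_1: solve (Sigma - λ_1 I)v = 0. First row:
  (14 - 14.4142)·v_x + (1)·v_y = 0, i.e. (-0.4142)·v_x + (1)·v_y = 0,
  so v ∝ (b, λ_1 - a) = (1, 0.4142) = u.
  ||u|| = √((1)² + (0.4142)²) = √(1.1716) ≈ 1.0824,
  v_1 = u/||u|| ≈ (0.9239, 0.3827) (||v_1|| = 1).

λ_1 = 14.4142,  λ_2 = 11.5858;  v_1 ≈ (0.9239, 0.3827)


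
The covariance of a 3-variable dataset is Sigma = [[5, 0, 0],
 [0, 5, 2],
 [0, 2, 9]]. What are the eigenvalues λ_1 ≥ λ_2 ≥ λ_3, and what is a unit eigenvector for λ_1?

Step 1 — characteristic polynomial p(λ) = det(λI - Sigma) = λ³ - tr·λ² + c_1·λ - det, where tr = trace, c_1 = sum of the principal 2×2 minors, det = det(Sigma):
  tr = 5 + 5 + 9 = 19,
  c_1 = (5·5 - (0)²) + (5·9 - (0)²) + (5·9 - (2)²) = 25 + 45 + 41 = 111,
  det = 5·(5·9 - (2)²) - (0)·((0)·9 - (2)·(0)) + (0)·((0)·(2) - 5·(0)) = 5·(41) - (0)·(0) + (0)·(0) = 205.
  So p(λ) = λ³ - 19λ² + 111λ - 205.
Step 2 — look for an integer root (rational root theorem: any rational root is an integer divisor of 205). Testing λ = 5:
  p(5) = 125 - 475 + 555 - 205 = 0  ✓
  Dividing out (λ - 5): p(λ) = (λ - 5)(λ² - 14λ + 41).
Step 3 — remaining eigenvalues from the quadratic λ² - 14λ + 41 = 0:
  Δ = 14² - 4·41 = 196 - 164 = 32,  λ = (14 ± √32)/2 = (14 ± 5.6569)/2 ≈ 9.8284 or 4.1716.
  Sorted: λ_1 = 9.8284,  λ_2 = 5,  λ_3 = 4.1716  (check: sum = 19 = tr ✓).

Step 4 — unit eigenvector for λ_1 ≈ 9.8284: v spans the null space of (Sigma - λ_1 I), whose rows are
  r_1 = (-4.8284, 0, 0),  r_2 = (0, -4.8284, 2),  r_3 = (0, 2, -0.8284).
  v is orthogonal to every row, so take v ∝ r_1 × r_2 = ((0)·(2) - (0)·(-4.8284), (0)·(0) - (-4.8284)·(2), (-4.8284)·(-4.8284) - (0)·(0)) ≈ (0, 9.6569, 23.3137).
  Let u = (0, 9.6569, 23.3137).
  ||u|| = √((0)² + (9.6569)² + (23.3137)²) = √(636.7838) ≈ 25.2346,  v_1 = u/||u|| ≈ (0, 0.3827, 0.9239) (||v_1|| = 1).

λ_1 = 9.8284,  λ_2 = 5,  λ_3 = 4.1716;  v_1 ≈ (0, 0.3827, 0.9239)


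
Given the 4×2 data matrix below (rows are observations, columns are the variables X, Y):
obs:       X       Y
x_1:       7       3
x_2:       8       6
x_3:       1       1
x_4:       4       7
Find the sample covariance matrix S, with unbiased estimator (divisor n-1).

Step 1 — column means:
  mean(X) = (7 + 8 + 1 + 4) / 4 = 20/4 = 5
  mean(Y) = (3 + 6 + 1 + 7) / 4 = 17/4 = 4.25

Step 2 — sample covariance S[i,j] = (1/(n-1)) · Σ_k (x_{k,i} - mean_i) · (x_{k,j} - mean_j), with n-1 = 3.
  S[X,X] = ((2)·(2) + (3)·(3) + (-4)·(-4) + (-1)·(-1)) / 3 = 30/3 = 10
  S[X,Y] = ((2)·(-1.25) + (3)·(1.75) + (-4)·(-3.25) + (-1)·(2.75)) / 3 = 13/3 = 4.3333
  S[Y,Y] = ((-1.25)·(-1.25) + (1.75)·(1.75) + (-3.25)·(-3.25) + (2.75)·(2.75)) / 3 = 22.75/3 = 7.5833

S is symmetric (S[j,i] = S[i,j]). Assembling:

S = [[10, 4.3333],
 [4.3333, 7.5833]]


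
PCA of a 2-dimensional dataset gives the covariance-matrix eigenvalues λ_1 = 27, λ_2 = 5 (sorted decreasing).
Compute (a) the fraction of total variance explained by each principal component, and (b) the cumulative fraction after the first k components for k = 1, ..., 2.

Step 1 — total variance = trace(Sigma) = Σ λ_i = 27 + 5 = 32.

Step 2 — fraction explained by component i = λ_i / Σ λ:
  PC1: 27/32 = 0.8438
  PC2: 5/32 = 0.1562

Step 3 — cumulative fraction after k components = (λ_1 + ... + λ_k) / Σ λ:
  k = 1: 27/32 = 0.8438
  k = 2: (27 + 5)/32 = 32/32 = 1

Summary (fraction, with percent):

explained: PC1 0.8438 (84.38%), PC2 0.1562 (15.62%);  cumulative: 0.8438, 1


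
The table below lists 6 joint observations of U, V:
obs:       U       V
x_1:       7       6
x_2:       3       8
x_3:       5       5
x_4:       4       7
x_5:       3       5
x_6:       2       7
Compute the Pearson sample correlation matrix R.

Step 1 — column means:
  mean(U) = (7 + 3 + 5 + 4 + 3 + 2) / 6 = 24/6 = 4
  mean(V) = (6 + 8 + 5 + 7 + 5 + 7) / 6 = 38/6 = 6.3333

Step 2 — sample variances and covariances s[i,j] = (1/(n-1)) · Σ_k (x_{k,i} - mean_i) · (x_{k,j} - mean_j), with n-1 = 5:
  s[U,U] = ((3)·(3) + (-1)·(-1) + (1)·(1) + (0)·(0) + (-1)·(-1) + (-2)·(-2)) / 5 = 16/5 = 3.2
  s[U,V] = ((3)·(-0.3333) + (-1)·(1.6667) + (1)·(-1.3333) + (0)·(0.6667) + (-1)·(-1.3333) + (-2)·(0.6667)) / 5 = -4/5 = -0.8
  s[V,V] = ((-0.3333)·(-0.3333) + (1.6667)·(1.6667) + (-1.3333)·(-1.3333) + (0.6667)·(0.6667) + (-1.3333)·(-1.3333) + (0.6667)·(0.6667)) / 5 = 7.3333/5 = 1.4667
  Sample standard deviations s_i = √(s[i,i]):
  s(U) = √(3.2) = 1.7889
  s(V) = √(1.4667) = 1.2111

Step 3 — r_{ij} = s_{ij} / (s_i · s_j):
  r[U,U] = 1 (diagonal).
  r[U,V] = -0.8 / (1.7889 · 1.2111) = -0.8 / 2.1664 = -0.3693
  r[V,V] = 1 (diagonal).

R is symmetric with unit diagonal. Assembling:

R = [[1, -0.3693],
 [-0.3693, 1]]


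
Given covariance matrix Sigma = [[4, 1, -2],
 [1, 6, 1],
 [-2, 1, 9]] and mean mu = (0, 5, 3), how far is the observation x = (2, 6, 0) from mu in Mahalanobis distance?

Step 1 — centre the observation: (x - mu) = (2, 1, -3).

Step 2 — invert Sigma (cofactor / det for 3×3, or solve directly):
  Sigma^{-1} = [[0.3029, -0.0629, 0.0743],
 [-0.0629, 0.1829, -0.0343],
 [0.0743, -0.0343, 0.1314]].

Step 3 — form the quadratic (x - mu)^T · Sigma^{-1} · (x - mu):
  Sigma^{-1} · (x - mu) = (0.32, 0.16, -0.28).
  (x - mu)^T · [Sigma^{-1} · (x - mu)] = (2)·(0.32) + (1)·(0.16) + (-3)·(-0.28) = 1.64.

Step 4 — take square root: d = √(1.64) ≈ 1.2806.

d(x, mu) = √(1.64) ≈ 1.2806


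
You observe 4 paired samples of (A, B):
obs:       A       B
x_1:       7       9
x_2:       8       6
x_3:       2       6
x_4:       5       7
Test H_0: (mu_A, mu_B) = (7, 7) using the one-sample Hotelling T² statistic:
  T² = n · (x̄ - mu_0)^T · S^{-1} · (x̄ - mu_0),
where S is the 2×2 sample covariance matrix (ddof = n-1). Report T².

Step 1 — sample mean vector:
  mean(A) = (7 + 8 + 2 + 5) / 4 = 22/4 = 5.5
  mean(B) = (9 + 6 + 6 + 7) / 4 = 28/4 = 7
  x̄ = (5.5, 7),  deviation x̄ - mu_0 = (5.5, 7) - (7, 7) = (-1.5, 0).

Step 2 — sample covariance matrix, S[i,j] = (1/(n-1)) · Σ_k (x_{k,i} - mean_i) · (x_{k,j} - mean_j), divisor n-1 = 3:
  S[A,A] = ((1.5)·(1.5) + (2.5)·(2.5) + (-3.5)·(-3.5) + (-0.5)·(-0.5)) / 3 = 21/3 = 7
  S[A,B] = ((1.5)·(2) + (2.5)·(-1) + (-3.5)·(-1) + (-0.5)·(0)) / 3 = 4/3 = 1.3333
  S[B,B] = ((2)·(2) + (-1)·(-1) + (-1)·(-1) + (0)·(0)) / 3 = 6/3 = 2
  S = [[7, 1.3333],
 [1.3333, 2]].

Step 3 — invert S. det(S) = 7·2 - (1.3333)² = 12.2222.
  S^{-1} = (1/det) · [[d, -b], [-b, a]] = [[0.1636, -0.1091],
 [-0.1091, 0.5727]].

Step 4 — quadratic form (x̄ - mu_0)^T · S^{-1} · (x̄ - mu_0):
  S^{-1} · (x̄ - mu_0) = (-0.2455, 0.1636),
  (x̄ - mu_0)^T · [...] = (-1.5)·(-0.2455) + (0)·(0.1636) = 0.3682.

Step 5 — scale by n: T² = 4 · 0.3682 = 1.4727.

T² ≈ 1.4727


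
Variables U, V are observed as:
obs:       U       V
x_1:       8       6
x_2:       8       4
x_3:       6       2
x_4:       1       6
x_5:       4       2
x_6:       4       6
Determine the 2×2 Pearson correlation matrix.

Step 1 — column means:
  mean(U) = (8 + 8 + 6 + 1 + 4 + 4) / 6 = 31/6 = 5.1667
  mean(V) = (6 + 4 + 2 + 6 + 2 + 6) / 6 = 26/6 = 4.3333

Step 2 — sample variances and covariances s[i,j] = (1/(n-1)) · Σ_k (x_{k,i} - mean_i) · (x_{k,j} - mean_j), with n-1 = 5:
  s[U,U] = ((2.8333)·(2.8333) + (2.8333)·(2.8333) + (0.8333)·(0.8333) + (-4.1667)·(-4.1667) + (-1.1667)·(-1.1667) + (-1.1667)·(-1.1667)) / 5 = 36.8333/5 = 7.3667
  s[U,V] = ((2.8333)·(1.6667) + (2.8333)·(-0.3333) + (0.8333)·(-2.3333) + (-4.1667)·(1.6667) + (-1.1667)·(-2.3333) + (-1.1667)·(1.6667)) / 5 = -4.3333/5 = -0.8667
  s[V,V] = ((1.6667)·(1.6667) + (-0.3333)·(-0.3333) + (-2.3333)·(-2.3333) + (1.6667)·(1.6667) + (-2.3333)·(-2.3333) + (1.6667)·(1.6667)) / 5 = 19.3333/5 = 3.8667
  Sample standard deviations s_i = √(s[i,i]):
  s(U) = √(7.3667) = 2.7142
  s(V) = √(3.8667) = 1.9664

Step 3 — r_{ij} = s_{ij} / (s_i · s_j):
  r[U,U] = 1 (diagonal).
  r[U,V] = -0.8667 / (2.7142 · 1.9664) = -0.8667 / 5.3371 = -0.1624
  r[V,V] = 1 (diagonal).

R is symmetric with unit diagonal. Assembling:

R = [[1, -0.1624],
 [-0.1624, 1]]


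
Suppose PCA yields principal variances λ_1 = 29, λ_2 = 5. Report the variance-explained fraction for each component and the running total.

Step 1 — total variance = trace(Sigma) = Σ λ_i = 29 + 5 = 34.

Step 2 — fraction explained by component i = λ_i / Σ λ:
  PC1: 29/34 = 0.8529
  PC2: 5/34 = 0.1471

Step 3 — cumulative fraction after k components = (λ_1 + ... + λ_k) / Σ λ:
  k = 1: 29/34 = 0.8529
  k = 2: (29 + 5)/34 = 34/34 = 1

Summary (fraction, with percent):

explained: PC1 0.8529 (85.29%), PC2 0.1471 (14.71%);  cumulative: 0.8529, 1


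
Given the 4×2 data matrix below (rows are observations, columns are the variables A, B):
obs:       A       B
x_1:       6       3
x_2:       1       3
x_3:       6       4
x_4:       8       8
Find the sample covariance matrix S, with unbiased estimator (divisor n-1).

Step 1 — column means:
  mean(A) = (6 + 1 + 6 + 8) / 4 = 21/4 = 5.25
  mean(B) = (3 + 3 + 4 + 8) / 4 = 18/4 = 4.5

Step 2 — sample covariance S[i,j] = (1/(n-1)) · Σ_k (x_{k,i} - mean_i) · (x_{k,j} - mean_j), with n-1 = 3.
  S[A,A] = ((0.75)·(0.75) + (-4.25)·(-4.25) + (0.75)·(0.75) + (2.75)·(2.75)) / 3 = 26.75/3 = 8.9167
  S[A,B] = ((0.75)·(-1.5) + (-4.25)·(-1.5) + (0.75)·(-0.5) + (2.75)·(3.5)) / 3 = 14.5/3 = 4.8333
  S[B,B] = ((-1.5)·(-1.5) + (-1.5)·(-1.5) + (-0.5)·(-0.5) + (3.5)·(3.5)) / 3 = 17/3 = 5.6667

S is symmetric (S[j,i] = S[i,j]). Assembling:

S = [[8.9167, 4.8333],
 [4.8333, 5.6667]]


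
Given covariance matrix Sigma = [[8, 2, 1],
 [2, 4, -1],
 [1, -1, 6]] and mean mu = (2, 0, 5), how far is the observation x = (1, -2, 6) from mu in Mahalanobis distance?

Step 1 — centre the observation: (x - mu) = (-1, -2, 1).

Step 2 — invert Sigma (cofactor / det for 3×3, or solve directly):
  Sigma^{-1} = [[0.1513, -0.0855, -0.0395],
 [-0.0855, 0.3092, 0.0658],
 [-0.0395, 0.0658, 0.1842]].

Step 3 — form the quadratic (x - mu)^T · Sigma^{-1} · (x - mu):
  Sigma^{-1} · (x - mu) = (-0.0197, -0.4671, 0.0921).
  (x - mu)^T · [Sigma^{-1} · (x - mu)] = (-1)·(-0.0197) + (-2)·(-0.4671) + (1)·(0.0921) = 1.0461.

Step 4 — take square root: d = √(1.0461) ≈ 1.0228.

d(x, mu) = √(1.0461) ≈ 1.0228


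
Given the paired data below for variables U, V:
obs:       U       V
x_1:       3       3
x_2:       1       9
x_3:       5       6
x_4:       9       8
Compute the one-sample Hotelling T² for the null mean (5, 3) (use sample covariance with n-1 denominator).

Step 1 — sample mean vector:
  mean(U) = (3 + 1 + 5 + 9) / 4 = 18/4 = 4.5
  mean(V) = (3 + 9 + 6 + 8) / 4 = 26/4 = 6.5
  x̄ = (4.5, 6.5),  deviation x̄ - mu_0 = (4.5, 6.5) - (5, 3) = (-0.5, 3.5).

Step 2 — sample covariance matrix, S[i,j] = (1/(n-1)) · Σ_k (x_{k,i} - mean_i) · (x_{k,j} - mean_j), divisor n-1 = 3:
  S[U,U] = ((-1.5)·(-1.5) + (-3.5)·(-3.5) + (0.5)·(0.5) + (4.5)·(4.5)) / 3 = 35/3 = 11.6667
  S[U,V] = ((-1.5)·(-3.5) + (-3.5)·(2.5) + (0.5)·(-0.5) + (4.5)·(1.5)) / 3 = 3/3 = 1
  S[V,V] = ((-3.5)·(-3.5) + (2.5)·(2.5) + (-0.5)·(-0.5) + (1.5)·(1.5)) / 3 = 21/3 = 7
  S = [[11.6667, 1],
 [1, 7]].

Step 3 — invert S. det(S) = 11.6667·7 - (1)² = 80.6667.
  S^{-1} = (1/det) · [[d, -b], [-b, a]] = [[0.0868, -0.0124],
 [-0.0124, 0.1446]].

Step 4 — quadratic form (x̄ - mu_0)^T · S^{-1} · (x̄ - mu_0):
  S^{-1} · (x̄ - mu_0) = (-0.0868, 0.5124),
  (x̄ - mu_0)^T · [...] = (-0.5)·(-0.0868) + (3.5)·(0.5124) = 1.8368.

Step 5 — scale by n: T² = 4 · 1.8368 = 7.3471.

T² ≈ 7.3471


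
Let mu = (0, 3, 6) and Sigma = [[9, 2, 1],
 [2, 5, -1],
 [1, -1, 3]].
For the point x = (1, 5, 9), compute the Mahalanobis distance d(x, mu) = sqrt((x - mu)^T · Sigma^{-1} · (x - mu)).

Step 1 — centre the observation: (x - mu) = (1, 2, 3).

Step 2 — invert Sigma (cofactor / det for 3×3, or solve directly):
  Sigma^{-1} = [[0.1333, -0.0667, -0.0667],
 [-0.0667, 0.2476, 0.1048],
 [-0.0667, 0.1048, 0.3905]].

Step 3 — form the quadratic (x - mu)^T · Sigma^{-1} · (x - mu):
  Sigma^{-1} · (x - mu) = (-0.2, 0.7429, 1.3143).
  (x - mu)^T · [Sigma^{-1} · (x - mu)] = (1)·(-0.2) + (2)·(0.7429) + (3)·(1.3143) = 5.2286.

Step 4 — take square root: d = √(5.2286) ≈ 2.2866.

d(x, mu) = √(5.2286) ≈ 2.2866


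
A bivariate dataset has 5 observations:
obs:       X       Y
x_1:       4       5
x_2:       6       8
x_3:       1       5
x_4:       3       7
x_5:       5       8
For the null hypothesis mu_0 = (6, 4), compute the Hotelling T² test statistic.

Step 1 — sample mean vector:
  mean(X) = (4 + 6 + 1 + 3 + 5) / 5 = 19/5 = 3.8
  mean(Y) = (5 + 8 + 5 + 7 + 8) / 5 = 33/5 = 6.6
  x̄ = (3.8, 6.6),  deviation x̄ - mu_0 = (3.8, 6.6) - (6, 4) = (-2.2, 2.6).

Step 2 — sample covariance matrix, S[i,j] = (1/(n-1)) · Σ_k (x_{k,i} - mean_i) · (x_{k,j} - mean_j), divisor n-1 = 4:
  S[X,X] = ((0.2)·(0.2) + (2.2)·(2.2) + (-2.8)·(-2.8) + (-0.8)·(-0.8) + (1.2)·(1.2)) / 4 = 14.8/4 = 3.7
  S[X,Y] = ((0.2)·(-1.6) + (2.2)·(1.4) + (-2.8)·(-1.6) + (-0.8)·(0.4) + (1.2)·(1.4)) / 4 = 8.6/4 = 2.15
  S[Y,Y] = ((-1.6)·(-1.6) + (1.4)·(1.4) + (-1.6)·(-1.6) + (0.4)·(0.4) + (1.4)·(1.4)) / 4 = 9.2/4 = 2.3
  S = [[3.7, 2.15],
 [2.15, 2.3]].

Step 3 — invert S. det(S) = 3.7·2.3 - (2.15)² = 3.8875.
  S^{-1} = (1/det) · [[d, -b], [-b, a]] = [[0.5916, -0.5531],
 [-0.5531, 0.9518]].

Step 4 — quadratic form (x̄ - mu_0)^T · S^{-1} · (x̄ - mu_0):
  S^{-1} · (x̄ - mu_0) = (-2.7395, 3.6913),
  (x̄ - mu_0)^T · [...] = (-2.2)·(-2.7395) + (2.6)·(3.6913) = 15.6244.

Step 5 — scale by n: T² = 5 · 15.6244 = 78.1222.

T² ≈ 78.1222


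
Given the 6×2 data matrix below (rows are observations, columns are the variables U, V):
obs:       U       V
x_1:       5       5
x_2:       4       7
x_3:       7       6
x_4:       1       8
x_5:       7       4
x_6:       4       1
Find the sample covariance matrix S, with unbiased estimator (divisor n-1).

Step 1 — column means:
  mean(U) = (5 + 4 + 7 + 1 + 7 + 4) / 6 = 28/6 = 4.6667
  mean(V) = (5 + 7 + 6 + 8 + 4 + 1) / 6 = 31/6 = 5.1667

Step 2 — sample covariance S[i,j] = (1/(n-1)) · Σ_k (x_{k,i} - mean_i) · (x_{k,j} - mean_j), with n-1 = 5.
  S[U,U] = ((0.3333)·(0.3333) + (-0.6667)·(-0.6667) + (2.3333)·(2.3333) + (-3.6667)·(-3.6667) + (2.3333)·(2.3333) + (-0.6667)·(-0.6667)) / 5 = 25.3333/5 = 5.0667
  S[U,V] = ((0.3333)·(-0.1667) + (-0.6667)·(1.8333) + (2.3333)·(0.8333) + (-3.6667)·(2.8333) + (2.3333)·(-1.1667) + (-0.6667)·(-4.1667)) / 5 = -9.6667/5 = -1.9333
  S[V,V] = ((-0.1667)·(-0.1667) + (1.8333)·(1.8333) + (0.8333)·(0.8333) + (2.8333)·(2.8333) + (-1.1667)·(-1.1667) + (-4.1667)·(-4.1667)) / 5 = 30.8333/5 = 6.1667

S is symmetric (S[j,i] = S[i,j]). Assembling:

S = [[5.0667, -1.9333],
 [-1.9333, 6.1667]]


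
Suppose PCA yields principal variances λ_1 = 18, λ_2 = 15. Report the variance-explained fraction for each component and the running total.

Step 1 — total variance = trace(Sigma) = Σ λ_i = 18 + 15 = 33.

Step 2 — fraction explained by component i = λ_i / Σ λ:
  PC1: 18/33 = 0.5455
  PC2: 15/33 = 0.4545

Step 3 — cumulative fraction after k components = (λ_1 + ... + λ_k) / Σ λ:
  k = 1: 18/33 = 0.5455
  k = 2: (18 + 15)/33 = 33/33 = 1

Summary (fraction, with percent):

explained: PC1 0.5455 (54.55%), PC2 0.4545 (45.45%);  cumulative: 0.5455, 1


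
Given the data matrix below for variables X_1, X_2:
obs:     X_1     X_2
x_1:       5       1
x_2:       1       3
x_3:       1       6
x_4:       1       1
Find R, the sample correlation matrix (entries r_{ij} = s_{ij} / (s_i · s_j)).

Step 1 — column means:
  mean(X_1) = (5 + 1 + 1 + 1) / 4 = 8/4 = 2
  mean(X_2) = (1 + 3 + 6 + 1) / 4 = 11/4 = 2.75

Step 2 — sample variances and covariances s[i,j] = (1/(n-1)) · Σ_k (x_{k,i} - mean_i) · (x_{k,j} - mean_j), with n-1 = 3:
  s[X_1,X_1] = ((3)·(3) + (-1)·(-1) + (-1)·(-1) + (-1)·(-1)) / 3 = 12/3 = 4
  s[X_1,X_2] = ((3)·(-1.75) + (-1)·(0.25) + (-1)·(3.25) + (-1)·(-1.75)) / 3 = -7/3 = -2.3333
  s[X_2,X_2] = ((-1.75)·(-1.75) + (0.25)·(0.25) + (3.25)·(3.25) + (-1.75)·(-1.75)) / 3 = 16.75/3 = 5.5833
  Sample standard deviations s_i = √(s[i,i]):
  s(X_1) = √(4) = 2
  s(X_2) = √(5.5833) = 2.3629

Step 3 — r_{ij} = s_{ij} / (s_i · s_j):
  r[X_1,X_1] = 1 (diagonal).
  r[X_1,X_2] = -2.3333 / (2 · 2.3629) = -2.3333 / 4.7258 = -0.4937
  r[X_2,X_2] = 1 (diagonal).

R is symmetric with unit diagonal. Assembling:

R = [[1, -0.4937],
 [-0.4937, 1]]


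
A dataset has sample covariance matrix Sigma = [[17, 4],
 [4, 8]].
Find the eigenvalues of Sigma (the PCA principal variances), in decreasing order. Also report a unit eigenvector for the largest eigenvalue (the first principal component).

Step 1 — characteristic polynomial of 2×2 Sigma:
  det(Sigma - λI) = λ² - trace · λ + det = 0.
  trace = 17 + 8 = 25, det = 17·8 - (4)² = 120.
Step 2 — discriminant:
  Δ = trace² - 4·det = 625 - 480 = 145.
Step 3 — eigenvalues:
  λ = (trace ± √Δ)/2 = (25 ± 12.0416)/2,
  λ_1 = 18.5208,  λ_2 = 6.4792.

Step 4 — unit eigenvector for λ_1: solve (Sigma - λ_1 I)v = 0. First row:
  (17 - 18.5208)·v_x + (4)·v_y = 0, i.e. (-1.5208)·v_x + (4)·v_y = 0,
  so v ∝ (b, λ_1 - a) = (4, 1.5208) = u.
  ||u|| = √((4)² + (1.5208)²) = √(18.3128) ≈ 4.2793,
  v_1 = u/||u|| ≈ (0.9347, 0.3554) (||v_1|| = 1).

λ_1 = 18.5208,  λ_2 = 6.4792;  v_1 ≈ (0.9347, 0.3554)


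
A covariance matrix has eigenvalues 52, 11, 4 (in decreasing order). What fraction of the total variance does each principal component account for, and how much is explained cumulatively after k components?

Step 1 — total variance = trace(Sigma) = Σ λ_i = 52 + 11 + 4 = 67.

Step 2 — fraction explained by component i = λ_i / Σ λ:
  PC1: 52/67 = 0.7761
  PC2: 11/67 = 0.1642
  PC3: 4/67 = 0.0597

Step 3 — cumulative fraction after k components = (λ_1 + ... + λ_k) / Σ λ:
  k = 1: 52/67 = 0.7761
  k = 2: (52 + 11)/67 = 63/67 = 0.9403
  k = 3: (52 + 11 + 4)/67 = 67/67 = 1

Summary (fraction, with percent):

explained: PC1 0.7761 (77.61%), PC2 0.1642 (16.42%), PC3 0.0597 (5.97%);  cumulative: 0.7761, 0.9403, 1


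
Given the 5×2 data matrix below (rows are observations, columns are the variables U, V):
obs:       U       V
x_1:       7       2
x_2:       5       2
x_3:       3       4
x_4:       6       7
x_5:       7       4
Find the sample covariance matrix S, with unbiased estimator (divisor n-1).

Step 1 — column means:
  mean(U) = (7 + 5 + 3 + 6 + 7) / 5 = 28/5 = 5.6
  mean(V) = (2 + 2 + 4 + 7 + 4) / 5 = 19/5 = 3.8

Step 2 — sample covariance S[i,j] = (1/(n-1)) · Σ_k (x_{k,i} - mean_i) · (x_{k,j} - mean_j), with n-1 = 4.
  S[U,U] = ((1.4)·(1.4) + (-0.6)·(-0.6) + (-2.6)·(-2.6) + (0.4)·(0.4) + (1.4)·(1.4)) / 4 = 11.2/4 = 2.8
  S[U,V] = ((1.4)·(-1.8) + (-0.6)·(-1.8) + (-2.6)·(0.2) + (0.4)·(3.2) + (1.4)·(0.2)) / 4 = -0.4/4 = -0.1
  S[V,V] = ((-1.8)·(-1.8) + (-1.8)·(-1.8) + (0.2)·(0.2) + (3.2)·(3.2) + (0.2)·(0.2)) / 4 = 16.8/4 = 4.2

S is symmetric (S[j,i] = S[i,j]). Assembling:

S = [[2.8, -0.1],
 [-0.1, 4.2]]


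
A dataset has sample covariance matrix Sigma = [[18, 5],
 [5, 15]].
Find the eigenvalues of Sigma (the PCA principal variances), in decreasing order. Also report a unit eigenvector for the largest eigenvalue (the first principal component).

Step 1 — characteristic polynomial of 2×2 Sigma:
  det(Sigma - λI) = λ² - trace · λ + det = 0.
  trace = 18 + 15 = 33, det = 18·15 - (5)² = 245.
Step 2 — discriminant:
  Δ = trace² - 4·det = 1089 - 980 = 109.
Step 3 — eigenvalues:
  λ = (trace ± √Δ)/2 = (33 ± 10.4403)/2,
  λ_1 = 21.7202,  λ_2 = 11.2798.

Step 4 — unit eigenvector for λ_1: solve (Sigma - λ_1 I)v = 0. First row:
  (18 - 21.7202)·v_x + (5)·v_y = 0, i.e. (-3.7202)·v_x + (5)·v_y = 0,
  so v ∝ (b, λ_1 - a) = (5, 3.7202) = u.
  ||u|| = √((5)² + (3.7202)²) = √(38.8395) ≈ 6.2321,
  v_1 = u/||u|| ≈ (0.8023, 0.5969) (||v_1|| = 1).

λ_1 = 21.7202,  λ_2 = 11.2798;  v_1 ≈ (0.8023, 0.5969)


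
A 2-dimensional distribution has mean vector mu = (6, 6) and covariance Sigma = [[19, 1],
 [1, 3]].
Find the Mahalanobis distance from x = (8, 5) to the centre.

Step 1 — centre the observation: (x - mu) = (2, -1).

Step 2 — invert Sigma. det(Sigma) = 19·3 - (1)² = 56.
  Sigma^{-1} = (1/det) · [[d, -b], [-b, a]] = [[0.0536, -0.0179],
 [-0.0179, 0.3393]].

Step 3 — form the quadratic (x - mu)^T · Sigma^{-1} · (x - mu):
  Sigma^{-1} · (x - mu) = (0.125, -0.375).
  (x - mu)^T · [Sigma^{-1} · (x - mu)] = (2)·(0.125) + (-1)·(-0.375) = 0.625.

Step 4 — take square root: d = √(0.625) ≈ 0.7906.

d(x, mu) = √(0.625) ≈ 0.7906


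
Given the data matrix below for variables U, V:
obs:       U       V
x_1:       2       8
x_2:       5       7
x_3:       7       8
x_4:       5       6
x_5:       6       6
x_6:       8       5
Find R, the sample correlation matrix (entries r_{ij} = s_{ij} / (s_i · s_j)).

Step 1 — column means:
  mean(U) = (2 + 5 + 7 + 5 + 6 + 8) / 6 = 33/6 = 5.5
  mean(V) = (8 + 7 + 8 + 6 + 6 + 5) / 6 = 40/6 = 6.6667

Step 2 — sample variances and covariances s[i,j] = (1/(n-1)) · Σ_k (x_{k,i} - mean_i) · (x_{k,j} - mean_j), with n-1 = 5:
  s[U,U] = ((-3.5)·(-3.5) + (-0.5)·(-0.5) + (1.5)·(1.5) + (-0.5)·(-0.5) + (0.5)·(0.5) + (2.5)·(2.5)) / 5 = 21.5/5 = 4.3
  s[U,V] = ((-3.5)·(1.3333) + (-0.5)·(0.3333) + (1.5)·(1.3333) + (-0.5)·(-0.6667) + (0.5)·(-0.6667) + (2.5)·(-1.6667)) / 5 = -7/5 = -1.4
  s[V,V] = ((1.3333)·(1.3333) + (0.3333)·(0.3333) + (1.3333)·(1.3333) + (-0.6667)·(-0.6667) + (-0.6667)·(-0.6667) + (-1.6667)·(-1.6667)) / 5 = 7.3333/5 = 1.4667
  Sample standard deviations s_i = √(s[i,i]):
  s(U) = √(4.3) = 2.0736
  s(V) = √(1.4667) = 1.2111

Step 3 — r_{ij} = s_{ij} / (s_i · s_j):
  r[U,U] = 1 (diagonal).
  r[U,V] = -1.4 / (2.0736 · 1.2111) = -1.4 / 2.5113 = -0.5575
  r[V,V] = 1 (diagonal).

R is symmetric with unit diagonal. Assembling:

R = [[1, -0.5575],
 [-0.5575, 1]]


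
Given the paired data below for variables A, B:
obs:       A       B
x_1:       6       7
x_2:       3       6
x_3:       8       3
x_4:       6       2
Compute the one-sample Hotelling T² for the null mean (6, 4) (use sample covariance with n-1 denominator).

Step 1 — sample mean vector:
  mean(A) = (6 + 3 + 8 + 6) / 4 = 23/4 = 5.75
  mean(B) = (7 + 6 + 3 + 2) / 4 = 18/4 = 4.5
  x̄ = (5.75, 4.5),  deviation x̄ - mu_0 = (5.75, 4.5) - (6, 4) = (-0.25, 0.5).

Step 2 — sample covariance matrix, S[i,j] = (1/(n-1)) · Σ_k (x_{k,i} - mean_i) · (x_{k,j} - mean_j), divisor n-1 = 3:
  S[A,A] = ((0.25)·(0.25) + (-2.75)·(-2.75) + (2.25)·(2.25) + (0.25)·(0.25)) / 3 = 12.75/3 = 4.25
  S[A,B] = ((0.25)·(2.5) + (-2.75)·(1.5) + (2.25)·(-1.5) + (0.25)·(-2.5)) / 3 = -7.5/3 = -2.5
  S[B,B] = ((2.5)·(2.5) + (1.5)·(1.5) + (-1.5)·(-1.5) + (-2.5)·(-2.5)) / 3 = 17/3 = 5.6667
  S = [[4.25, -2.5],
 [-2.5, 5.6667]].

Step 3 — invert S. det(S) = 4.25·5.6667 - (-2.5)² = 17.8333.
  S^{-1} = (1/det) · [[d, -b], [-b, a]] = [[0.3178, 0.1402],
 [0.1402, 0.2383]].

Step 4 — quadratic form (x̄ - mu_0)^T · S^{-1} · (x̄ - mu_0):
  S^{-1} · (x̄ - mu_0) = (-0.0093, 0.0841),
  (x̄ - mu_0)^T · [...] = (-0.25)·(-0.0093) + (0.5)·(0.0841) = 0.0444.

Step 5 — scale by n: T² = 4 · 0.0444 = 0.1776.

T² ≈ 0.1776


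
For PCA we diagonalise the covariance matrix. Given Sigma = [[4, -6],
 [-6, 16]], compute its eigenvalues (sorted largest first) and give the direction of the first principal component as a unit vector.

Step 1 — characteristic polynomial of 2×2 Sigma:
  det(Sigma - λI) = λ² - trace · λ + det = 0.
  trace = 4 + 16 = 20, det = 4·16 - (-6)² = 28.
Step 2 — discriminant:
  Δ = trace² - 4·det = 400 - 112 = 288.
Step 3 — eigenvalues:
  λ = (trace ± √Δ)/2 = (20 ± 16.9706)/2,
  λ_1 = 18.4853,  λ_2 = 1.5147.

Step 4 — unit eigenvector for λ_1: solve (Sigma - λ_1 I)v = 0. First row:
  (4 - 18.4853)·v_x + (-6)·v_y = 0, i.e. (-14.4853)·v_x + (-6)·v_y = 0,
  so v ∝ (b, λ_1 - a) = (-6, 14.4853); multiply by -1 so the first entry is positive: u = (6, -14.4853).
  ||u|| = √((6)² + (-14.4853)²) = √(245.8234) ≈ 15.6788,
  v_1 = u/||u|| ≈ (0.3827, -0.9239) (||v_1|| = 1).

λ_1 = 18.4853,  λ_2 = 1.5147;  v_1 ≈ (0.3827, -0.9239)


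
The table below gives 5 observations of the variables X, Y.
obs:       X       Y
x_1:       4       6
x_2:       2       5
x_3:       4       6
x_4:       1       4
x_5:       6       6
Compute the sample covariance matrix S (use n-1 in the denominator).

Step 1 — column means:
  mean(X) = (4 + 2 + 4 + 1 + 6) / 5 = 17/5 = 3.4
  mean(Y) = (6 + 5 + 6 + 4 + 6) / 5 = 27/5 = 5.4

Step 2 — sample covariance S[i,j] = (1/(n-1)) · Σ_k (x_{k,i} - mean_i) · (x_{k,j} - mean_j), with n-1 = 4.
  S[X,X] = ((0.6)·(0.6) + (-1.4)·(-1.4) + (0.6)·(0.6) + (-2.4)·(-2.4) + (2.6)·(2.6)) / 4 = 15.2/4 = 3.8
  S[X,Y] = ((0.6)·(0.6) + (-1.4)·(-0.4) + (0.6)·(0.6) + (-2.4)·(-1.4) + (2.6)·(0.6)) / 4 = 6.2/4 = 1.55
  S[Y,Y] = ((0.6)·(0.6) + (-0.4)·(-0.4) + (0.6)·(0.6) + (-1.4)·(-1.4) + (0.6)·(0.6)) / 4 = 3.2/4 = 0.8

S is symmetric (S[j,i] = S[i,j]). Assembling:

S = [[3.8, 1.55],
 [1.55, 0.8]]


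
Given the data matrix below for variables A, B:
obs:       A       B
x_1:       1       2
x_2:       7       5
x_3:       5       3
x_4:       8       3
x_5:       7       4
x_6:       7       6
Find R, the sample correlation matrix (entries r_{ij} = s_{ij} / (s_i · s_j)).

Step 1 — column means:
  mean(A) = (1 + 7 + 5 + 8 + 7 + 7) / 6 = 35/6 = 5.8333
  mean(B) = (2 + 5 + 3 + 3 + 4 + 6) / 6 = 23/6 = 3.8333

Step 2 — sample variances and covariances s[i,j] = (1/(n-1)) · Σ_k (x_{k,i} - mean_i) · (x_{k,j} - mean_j), with n-1 = 5:
  s[A,A] = ((-4.8333)·(-4.8333) + (1.1667)·(1.1667) + (-0.8333)·(-0.8333) + (2.1667)·(2.1667) + (1.1667)·(1.1667) + (1.1667)·(1.1667)) / 5 = 32.8333/5 = 6.5667
  s[A,B] = ((-4.8333)·(-1.8333) + (1.1667)·(1.1667) + (-0.8333)·(-0.8333) + (2.1667)·(-0.8333) + (1.1667)·(0.1667) + (1.1667)·(2.1667)) / 5 = 11.8333/5 = 2.3667
  s[B,B] = ((-1.8333)·(-1.8333) + (1.1667)·(1.1667) + (-0.8333)·(-0.8333) + (-0.8333)·(-0.8333) + (0.1667)·(0.1667) + (2.1667)·(2.1667)) / 5 = 10.8333/5 = 2.1667
  Sample standard deviations s_i = √(s[i,i]):
  s(A) = √(6.5667) = 2.5626
  s(B) = √(2.1667) = 1.472

Step 3 — r_{ij} = s_{ij} / (s_i · s_j):
  r[A,A] = 1 (diagonal).
  r[A,B] = 2.3667 / (2.5626 · 1.472) = 2.3667 / 3.772 = 0.6274
  r[B,B] = 1 (diagonal).

R is symmetric with unit diagonal. Assembling:

R = [[1, 0.6274],
 [0.6274, 1]]


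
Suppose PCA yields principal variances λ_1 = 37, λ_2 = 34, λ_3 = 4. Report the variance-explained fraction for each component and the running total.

Step 1 — total variance = trace(Sigma) = Σ λ_i = 37 + 34 + 4 = 75.

Step 2 — fraction explained by component i = λ_i / Σ λ:
  PC1: 37/75 = 0.4933
  PC2: 34/75 = 0.4533
  PC3: 4/75 = 0.0533

Step 3 — cumulative fraction after k components = (λ_1 + ... + λ_k) / Σ λ:
  k = 1: 37/75 = 0.4933
  k = 2: (37 + 34)/75 = 71/75 = 0.9467
  k = 3: (37 + 34 + 4)/75 = 75/75 = 1

Summary (fraction, with percent):

explained: PC1 0.4933 (49.33%), PC2 0.4533 (45.33%), PC3 0.0533 (5.33%);  cumulative: 0.4933, 0.9467, 1


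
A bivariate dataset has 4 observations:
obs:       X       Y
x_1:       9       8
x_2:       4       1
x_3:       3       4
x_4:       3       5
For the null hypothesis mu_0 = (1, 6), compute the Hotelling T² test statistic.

Step 1 — sample mean vector:
  mean(X) = (9 + 4 + 3 + 3) / 4 = 19/4 = 4.75
  mean(Y) = (8 + 1 + 4 + 5) / 4 = 18/4 = 4.5
  x̄ = (4.75, 4.5),  deviation x̄ - mu_0 = (4.75, 4.5) - (1, 6) = (3.75, -1.5).

Step 2 — sample covariance matrix, S[i,j] = (1/(n-1)) · Σ_k (x_{k,i} - mean_i) · (x_{k,j} - mean_j), divisor n-1 = 3:
  S[X,X] = ((4.25)·(4.25) + (-0.75)·(-0.75) + (-1.75)·(-1.75) + (-1.75)·(-1.75)) / 3 = 24.75/3 = 8.25
  S[X,Y] = ((4.25)·(3.5) + (-0.75)·(-3.5) + (-1.75)·(-0.5) + (-1.75)·(0.5)) / 3 = 17.5/3 = 5.8333
  S[Y,Y] = ((3.5)·(3.5) + (-3.5)·(-3.5) + (-0.5)·(-0.5) + (0.5)·(0.5)) / 3 = 25/3 = 8.3333
  S = [[8.25, 5.8333],
 [5.8333, 8.3333]].

Step 3 — invert S. det(S) = 8.25·8.3333 - (5.8333)² = 34.7222.
  S^{-1} = (1/det) · [[d, -b], [-b, a]] = [[0.24, -0.168],
 [-0.168, 0.2376]].

Step 4 — quadratic form (x̄ - mu_0)^T · S^{-1} · (x̄ - mu_0):
  S^{-1} · (x̄ - mu_0) = (1.152, -0.9864),
  (x̄ - mu_0)^T · [...] = (3.75)·(1.152) + (-1.5)·(-0.9864) = 5.7996.

Step 5 — scale by n: T² = 4 · 5.7996 = 23.1984.

T² ≈ 23.1984
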